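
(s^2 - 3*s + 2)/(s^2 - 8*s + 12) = (s - 1)/(s - 6)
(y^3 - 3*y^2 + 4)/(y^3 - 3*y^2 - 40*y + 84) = (y^2 - y - 2)/(y^2 - y - 42)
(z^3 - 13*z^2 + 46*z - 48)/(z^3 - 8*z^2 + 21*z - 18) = (z - 8)/(z - 3)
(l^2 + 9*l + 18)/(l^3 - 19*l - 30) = (l + 6)/(l^2 - 3*l - 10)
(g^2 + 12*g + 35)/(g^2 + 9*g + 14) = (g + 5)/(g + 2)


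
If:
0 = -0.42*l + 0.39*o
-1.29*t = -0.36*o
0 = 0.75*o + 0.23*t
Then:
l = 0.00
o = 0.00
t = 0.00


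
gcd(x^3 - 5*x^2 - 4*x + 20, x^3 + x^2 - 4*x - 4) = x^2 - 4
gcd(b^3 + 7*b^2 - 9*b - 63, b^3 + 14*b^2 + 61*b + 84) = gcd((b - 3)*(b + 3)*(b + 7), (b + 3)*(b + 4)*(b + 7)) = b^2 + 10*b + 21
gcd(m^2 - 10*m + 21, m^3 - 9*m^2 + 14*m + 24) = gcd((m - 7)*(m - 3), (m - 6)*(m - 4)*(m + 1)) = 1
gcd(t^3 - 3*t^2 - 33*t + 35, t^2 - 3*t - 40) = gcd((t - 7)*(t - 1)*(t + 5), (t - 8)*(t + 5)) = t + 5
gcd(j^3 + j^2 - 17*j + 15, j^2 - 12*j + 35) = 1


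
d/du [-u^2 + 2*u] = 2 - 2*u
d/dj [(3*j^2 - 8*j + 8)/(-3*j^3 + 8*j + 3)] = (2*(3*j - 4)*(-3*j^3 + 8*j + 3) + (9*j^2 - 8)*(3*j^2 - 8*j + 8))/(-3*j^3 + 8*j + 3)^2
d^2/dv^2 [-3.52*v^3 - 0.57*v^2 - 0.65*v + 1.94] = -21.12*v - 1.14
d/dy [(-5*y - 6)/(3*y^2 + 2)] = (15*y^2 + 36*y - 10)/(9*y^4 + 12*y^2 + 4)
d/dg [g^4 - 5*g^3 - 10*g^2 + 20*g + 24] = 4*g^3 - 15*g^2 - 20*g + 20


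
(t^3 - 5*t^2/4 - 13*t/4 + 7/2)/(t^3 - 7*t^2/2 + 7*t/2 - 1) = (4*t + 7)/(2*(2*t - 1))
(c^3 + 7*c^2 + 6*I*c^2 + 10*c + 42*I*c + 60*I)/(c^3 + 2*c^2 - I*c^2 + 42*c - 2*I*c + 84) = (c + 5)/(c - 7*I)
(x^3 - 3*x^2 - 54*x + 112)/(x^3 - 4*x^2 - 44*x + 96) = (x + 7)/(x + 6)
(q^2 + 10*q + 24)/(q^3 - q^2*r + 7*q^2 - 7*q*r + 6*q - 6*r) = (q + 4)/(q^2 - q*r + q - r)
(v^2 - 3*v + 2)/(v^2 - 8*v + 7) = (v - 2)/(v - 7)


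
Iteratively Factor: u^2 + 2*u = (u)*(u + 2)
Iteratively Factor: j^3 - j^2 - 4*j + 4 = (j + 2)*(j^2 - 3*j + 2) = (j - 2)*(j + 2)*(j - 1)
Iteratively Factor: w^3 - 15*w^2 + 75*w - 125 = (w - 5)*(w^2 - 10*w + 25) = (w - 5)^2*(w - 5)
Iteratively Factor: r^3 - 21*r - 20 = (r - 5)*(r^2 + 5*r + 4) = (r - 5)*(r + 4)*(r + 1)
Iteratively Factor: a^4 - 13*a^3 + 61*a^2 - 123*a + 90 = (a - 2)*(a^3 - 11*a^2 + 39*a - 45) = (a - 3)*(a - 2)*(a^2 - 8*a + 15) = (a - 3)^2*(a - 2)*(a - 5)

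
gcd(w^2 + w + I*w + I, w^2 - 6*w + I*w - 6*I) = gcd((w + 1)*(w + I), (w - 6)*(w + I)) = w + I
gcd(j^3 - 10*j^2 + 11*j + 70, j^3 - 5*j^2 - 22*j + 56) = j - 7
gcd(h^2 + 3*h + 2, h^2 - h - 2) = h + 1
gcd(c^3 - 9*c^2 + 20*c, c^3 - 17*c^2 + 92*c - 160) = c^2 - 9*c + 20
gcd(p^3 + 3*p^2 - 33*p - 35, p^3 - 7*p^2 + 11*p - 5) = p - 5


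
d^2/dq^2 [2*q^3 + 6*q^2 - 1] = 12*q + 12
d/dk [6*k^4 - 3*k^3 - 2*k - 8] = 24*k^3 - 9*k^2 - 2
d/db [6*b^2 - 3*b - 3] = 12*b - 3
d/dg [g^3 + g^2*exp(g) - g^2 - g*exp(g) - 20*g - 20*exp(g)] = g^2*exp(g) + 3*g^2 + g*exp(g) - 2*g - 21*exp(g) - 20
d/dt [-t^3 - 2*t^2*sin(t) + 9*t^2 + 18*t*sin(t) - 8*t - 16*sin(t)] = -2*t^2*cos(t) - 3*t^2 - 4*t*sin(t) + 18*t*cos(t) + 18*t + 18*sin(t) - 16*cos(t) - 8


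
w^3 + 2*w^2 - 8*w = w*(w - 2)*(w + 4)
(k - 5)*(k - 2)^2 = k^3 - 9*k^2 + 24*k - 20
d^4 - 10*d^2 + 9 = (d - 3)*(d - 1)*(d + 1)*(d + 3)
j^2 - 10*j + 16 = (j - 8)*(j - 2)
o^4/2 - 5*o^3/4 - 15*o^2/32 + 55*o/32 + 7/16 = (o/2 + 1/2)*(o - 2)*(o - 7/4)*(o + 1/4)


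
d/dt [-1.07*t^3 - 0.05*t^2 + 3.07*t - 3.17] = -3.21*t^2 - 0.1*t + 3.07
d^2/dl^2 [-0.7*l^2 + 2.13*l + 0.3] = -1.40000000000000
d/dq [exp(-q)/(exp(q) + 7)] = (-2*exp(q) - 7)*exp(-q)/(exp(2*q) + 14*exp(q) + 49)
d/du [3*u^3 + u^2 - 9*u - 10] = 9*u^2 + 2*u - 9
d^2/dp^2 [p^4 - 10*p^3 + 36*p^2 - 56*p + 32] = 12*p^2 - 60*p + 72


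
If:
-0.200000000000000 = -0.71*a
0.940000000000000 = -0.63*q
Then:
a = 0.28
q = -1.49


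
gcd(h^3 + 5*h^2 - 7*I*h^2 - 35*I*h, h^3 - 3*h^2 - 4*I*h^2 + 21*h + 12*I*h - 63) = h - 7*I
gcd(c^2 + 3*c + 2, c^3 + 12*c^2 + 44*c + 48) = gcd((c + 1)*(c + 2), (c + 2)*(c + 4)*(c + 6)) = c + 2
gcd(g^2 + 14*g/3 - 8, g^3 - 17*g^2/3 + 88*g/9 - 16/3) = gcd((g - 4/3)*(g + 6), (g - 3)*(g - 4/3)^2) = g - 4/3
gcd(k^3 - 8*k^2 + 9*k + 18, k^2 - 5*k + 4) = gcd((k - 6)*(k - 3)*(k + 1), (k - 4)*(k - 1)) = 1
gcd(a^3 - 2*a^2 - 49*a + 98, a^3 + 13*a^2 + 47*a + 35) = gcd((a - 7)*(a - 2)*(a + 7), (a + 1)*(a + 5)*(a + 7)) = a + 7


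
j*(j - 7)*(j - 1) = j^3 - 8*j^2 + 7*j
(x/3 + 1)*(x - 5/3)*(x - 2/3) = x^3/3 + 2*x^2/9 - 53*x/27 + 10/9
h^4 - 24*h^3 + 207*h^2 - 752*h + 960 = (h - 8)^2*(h - 5)*(h - 3)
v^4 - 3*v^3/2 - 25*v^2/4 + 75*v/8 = v*(v - 5/2)*(v - 3/2)*(v + 5/2)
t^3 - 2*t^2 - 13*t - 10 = (t - 5)*(t + 1)*(t + 2)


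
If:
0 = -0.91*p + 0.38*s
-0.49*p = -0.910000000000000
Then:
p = 1.86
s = 4.45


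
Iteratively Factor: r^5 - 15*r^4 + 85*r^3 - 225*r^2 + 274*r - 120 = (r - 4)*(r^4 - 11*r^3 + 41*r^2 - 61*r + 30) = (r - 4)*(r - 2)*(r^3 - 9*r^2 + 23*r - 15) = (r - 5)*(r - 4)*(r - 2)*(r^2 - 4*r + 3) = (r - 5)*(r - 4)*(r - 2)*(r - 1)*(r - 3)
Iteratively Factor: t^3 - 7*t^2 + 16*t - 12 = (t - 2)*(t^2 - 5*t + 6) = (t - 3)*(t - 2)*(t - 2)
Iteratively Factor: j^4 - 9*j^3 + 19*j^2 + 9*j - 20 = (j - 4)*(j^3 - 5*j^2 - j + 5) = (j - 4)*(j - 1)*(j^2 - 4*j - 5) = (j - 4)*(j - 1)*(j + 1)*(j - 5)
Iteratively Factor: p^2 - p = (p)*(p - 1)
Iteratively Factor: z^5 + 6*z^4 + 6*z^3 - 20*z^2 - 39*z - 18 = (z + 1)*(z^4 + 5*z^3 + z^2 - 21*z - 18) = (z + 1)*(z + 3)*(z^3 + 2*z^2 - 5*z - 6) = (z + 1)*(z + 3)^2*(z^2 - z - 2) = (z - 2)*(z + 1)*(z + 3)^2*(z + 1)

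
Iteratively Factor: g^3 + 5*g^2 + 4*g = (g + 1)*(g^2 + 4*g) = g*(g + 1)*(g + 4)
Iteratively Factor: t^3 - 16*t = (t)*(t^2 - 16) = t*(t - 4)*(t + 4)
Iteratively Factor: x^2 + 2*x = (x + 2)*(x)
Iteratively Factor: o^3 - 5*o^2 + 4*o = (o)*(o^2 - 5*o + 4) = o*(o - 4)*(o - 1)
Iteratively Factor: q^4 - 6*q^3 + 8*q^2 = (q - 4)*(q^3 - 2*q^2) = (q - 4)*(q - 2)*(q^2) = q*(q - 4)*(q - 2)*(q)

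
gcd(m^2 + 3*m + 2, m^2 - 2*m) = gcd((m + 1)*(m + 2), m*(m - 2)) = 1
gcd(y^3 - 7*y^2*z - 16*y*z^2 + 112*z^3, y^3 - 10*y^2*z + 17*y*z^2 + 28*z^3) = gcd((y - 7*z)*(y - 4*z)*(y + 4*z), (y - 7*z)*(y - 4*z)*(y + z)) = y^2 - 11*y*z + 28*z^2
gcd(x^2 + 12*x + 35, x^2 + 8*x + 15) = x + 5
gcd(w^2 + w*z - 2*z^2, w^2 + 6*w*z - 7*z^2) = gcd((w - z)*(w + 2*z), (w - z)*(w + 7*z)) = -w + z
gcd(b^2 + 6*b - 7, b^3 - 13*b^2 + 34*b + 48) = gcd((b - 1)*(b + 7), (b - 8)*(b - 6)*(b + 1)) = 1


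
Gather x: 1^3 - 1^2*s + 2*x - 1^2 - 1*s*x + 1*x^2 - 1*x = -s + x^2 + x*(1 - s)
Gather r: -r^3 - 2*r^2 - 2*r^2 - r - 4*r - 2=-r^3 - 4*r^2 - 5*r - 2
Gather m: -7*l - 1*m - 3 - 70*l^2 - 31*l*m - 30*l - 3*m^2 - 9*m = -70*l^2 - 37*l - 3*m^2 + m*(-31*l - 10) - 3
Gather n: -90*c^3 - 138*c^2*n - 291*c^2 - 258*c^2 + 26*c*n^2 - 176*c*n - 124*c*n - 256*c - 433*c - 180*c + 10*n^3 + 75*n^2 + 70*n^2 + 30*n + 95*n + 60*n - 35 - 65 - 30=-90*c^3 - 549*c^2 - 869*c + 10*n^3 + n^2*(26*c + 145) + n*(-138*c^2 - 300*c + 185) - 130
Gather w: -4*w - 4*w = -8*w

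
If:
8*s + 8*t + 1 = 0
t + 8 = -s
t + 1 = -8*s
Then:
No Solution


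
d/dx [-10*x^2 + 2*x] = 2 - 20*x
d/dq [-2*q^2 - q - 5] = -4*q - 1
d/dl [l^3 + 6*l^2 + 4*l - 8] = 3*l^2 + 12*l + 4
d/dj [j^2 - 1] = 2*j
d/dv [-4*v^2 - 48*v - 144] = -8*v - 48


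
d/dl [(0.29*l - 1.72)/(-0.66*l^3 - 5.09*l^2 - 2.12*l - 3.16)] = (0.3828*l^3 - 1.9295*l^2 - 17.5096*l - 4.5628)/(0.4356*l^6 + 6.7188*l^5 + 28.7065*l^4 + 25.7528*l^3 + 36.6632*l^2 + 13.3984*l + 9.9856)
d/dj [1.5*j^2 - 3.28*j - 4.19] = 3.0*j - 3.28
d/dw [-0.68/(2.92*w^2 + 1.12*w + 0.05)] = (3.9712*w + 0.7616)/(2.92*w^2 + 1.12*w + 0.05)^2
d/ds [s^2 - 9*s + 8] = 2*s - 9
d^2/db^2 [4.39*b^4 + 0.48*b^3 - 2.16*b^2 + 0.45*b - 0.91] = 52.68*b^2 + 2.88*b - 4.32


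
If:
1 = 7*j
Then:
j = 1/7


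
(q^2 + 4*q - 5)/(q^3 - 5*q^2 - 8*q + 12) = (q + 5)/(q^2 - 4*q - 12)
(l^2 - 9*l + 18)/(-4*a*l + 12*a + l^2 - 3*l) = (6 - l)/(4*a - l)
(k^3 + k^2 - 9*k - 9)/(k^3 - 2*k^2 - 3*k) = (k + 3)/k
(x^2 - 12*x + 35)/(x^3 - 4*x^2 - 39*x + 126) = (x - 5)/(x^2 + 3*x - 18)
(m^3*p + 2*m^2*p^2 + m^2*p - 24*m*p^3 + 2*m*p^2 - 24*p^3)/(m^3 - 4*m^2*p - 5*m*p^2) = p*(-m^3 - 2*m^2*p - m^2 + 24*m*p^2 - 2*m*p + 24*p^2)/(m*(-m^2 + 4*m*p + 5*p^2))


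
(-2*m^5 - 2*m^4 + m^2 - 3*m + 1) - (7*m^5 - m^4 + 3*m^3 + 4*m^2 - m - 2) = -9*m^5 - m^4 - 3*m^3 - 3*m^2 - 2*m + 3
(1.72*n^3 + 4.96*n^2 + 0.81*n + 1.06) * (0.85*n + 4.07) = 1.462*n^4 + 11.2164*n^3 + 20.8757*n^2 + 4.1977*n + 4.3142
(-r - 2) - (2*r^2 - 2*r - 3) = -2*r^2 + r + 1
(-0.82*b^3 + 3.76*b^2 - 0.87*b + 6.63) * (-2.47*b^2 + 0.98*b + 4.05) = 2.0254*b^5 - 10.0908*b^4 + 2.5127*b^3 - 2.0007*b^2 + 2.9739*b + 26.8515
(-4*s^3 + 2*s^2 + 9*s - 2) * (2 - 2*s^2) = 8*s^5 - 4*s^4 - 26*s^3 + 8*s^2 + 18*s - 4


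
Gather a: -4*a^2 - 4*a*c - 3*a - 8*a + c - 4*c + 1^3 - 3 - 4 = -4*a^2 + a*(-4*c - 11) - 3*c - 6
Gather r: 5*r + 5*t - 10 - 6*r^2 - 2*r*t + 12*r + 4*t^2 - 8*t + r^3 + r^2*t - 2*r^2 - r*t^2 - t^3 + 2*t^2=r^3 + r^2*(t - 8) + r*(-t^2 - 2*t + 17) - t^3 + 6*t^2 - 3*t - 10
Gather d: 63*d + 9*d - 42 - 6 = 72*d - 48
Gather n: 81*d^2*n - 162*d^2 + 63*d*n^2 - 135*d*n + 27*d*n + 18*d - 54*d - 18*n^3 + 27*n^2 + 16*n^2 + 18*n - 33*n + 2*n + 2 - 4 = -162*d^2 - 36*d - 18*n^3 + n^2*(63*d + 43) + n*(81*d^2 - 108*d - 13) - 2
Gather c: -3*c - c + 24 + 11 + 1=36 - 4*c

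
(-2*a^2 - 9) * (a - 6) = -2*a^3 + 12*a^2 - 9*a + 54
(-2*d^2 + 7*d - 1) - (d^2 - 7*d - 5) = -3*d^2 + 14*d + 4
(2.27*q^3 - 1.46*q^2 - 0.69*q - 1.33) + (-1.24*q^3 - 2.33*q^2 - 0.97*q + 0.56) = 1.03*q^3 - 3.79*q^2 - 1.66*q - 0.77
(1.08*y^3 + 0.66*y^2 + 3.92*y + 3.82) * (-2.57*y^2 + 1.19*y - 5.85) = -2.7756*y^5 - 0.411*y^4 - 15.607*y^3 - 9.0136*y^2 - 18.3862*y - 22.347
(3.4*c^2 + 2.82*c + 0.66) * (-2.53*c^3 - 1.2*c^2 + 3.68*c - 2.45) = -8.602*c^5 - 11.2146*c^4 + 7.4582*c^3 + 1.2556*c^2 - 4.4802*c - 1.617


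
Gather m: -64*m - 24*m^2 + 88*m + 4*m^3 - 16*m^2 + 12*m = 4*m^3 - 40*m^2 + 36*m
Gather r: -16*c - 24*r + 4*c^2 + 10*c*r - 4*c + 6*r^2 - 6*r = 4*c^2 - 20*c + 6*r^2 + r*(10*c - 30)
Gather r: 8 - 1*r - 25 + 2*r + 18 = r + 1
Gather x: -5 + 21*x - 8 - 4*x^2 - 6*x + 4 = -4*x^2 + 15*x - 9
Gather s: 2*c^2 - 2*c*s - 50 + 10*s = 2*c^2 + s*(10 - 2*c) - 50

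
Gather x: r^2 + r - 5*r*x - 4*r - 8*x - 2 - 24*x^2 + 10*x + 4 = r^2 - 3*r - 24*x^2 + x*(2 - 5*r) + 2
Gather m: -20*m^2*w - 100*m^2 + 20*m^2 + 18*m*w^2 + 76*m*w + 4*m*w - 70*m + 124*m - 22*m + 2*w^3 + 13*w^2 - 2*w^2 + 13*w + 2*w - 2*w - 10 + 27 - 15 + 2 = m^2*(-20*w - 80) + m*(18*w^2 + 80*w + 32) + 2*w^3 + 11*w^2 + 13*w + 4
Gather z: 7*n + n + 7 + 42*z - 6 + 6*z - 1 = 8*n + 48*z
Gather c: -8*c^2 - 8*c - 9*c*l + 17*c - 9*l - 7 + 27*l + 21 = -8*c^2 + c*(9 - 9*l) + 18*l + 14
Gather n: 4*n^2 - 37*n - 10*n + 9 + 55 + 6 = 4*n^2 - 47*n + 70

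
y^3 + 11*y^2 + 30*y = y*(y + 5)*(y + 6)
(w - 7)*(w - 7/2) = w^2 - 21*w/2 + 49/2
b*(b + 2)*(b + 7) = b^3 + 9*b^2 + 14*b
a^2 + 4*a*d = a*(a + 4*d)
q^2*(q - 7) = q^3 - 7*q^2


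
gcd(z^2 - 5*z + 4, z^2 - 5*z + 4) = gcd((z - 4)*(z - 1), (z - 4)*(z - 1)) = z^2 - 5*z + 4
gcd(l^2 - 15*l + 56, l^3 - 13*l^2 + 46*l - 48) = l - 8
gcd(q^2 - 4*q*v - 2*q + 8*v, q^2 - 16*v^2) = q - 4*v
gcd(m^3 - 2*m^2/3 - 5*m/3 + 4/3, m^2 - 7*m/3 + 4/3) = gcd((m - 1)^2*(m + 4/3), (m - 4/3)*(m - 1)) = m - 1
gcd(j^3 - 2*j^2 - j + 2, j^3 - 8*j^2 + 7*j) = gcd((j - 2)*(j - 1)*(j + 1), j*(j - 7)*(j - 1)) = j - 1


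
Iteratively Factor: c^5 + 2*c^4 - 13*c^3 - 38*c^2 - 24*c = (c + 2)*(c^4 - 13*c^2 - 12*c) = c*(c + 2)*(c^3 - 13*c - 12) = c*(c - 4)*(c + 2)*(c^2 + 4*c + 3) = c*(c - 4)*(c + 1)*(c + 2)*(c + 3)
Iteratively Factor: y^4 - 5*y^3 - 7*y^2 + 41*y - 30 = (y - 1)*(y^3 - 4*y^2 - 11*y + 30) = (y - 1)*(y + 3)*(y^2 - 7*y + 10) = (y - 5)*(y - 1)*(y + 3)*(y - 2)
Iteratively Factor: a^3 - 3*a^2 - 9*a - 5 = (a + 1)*(a^2 - 4*a - 5) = (a + 1)^2*(a - 5)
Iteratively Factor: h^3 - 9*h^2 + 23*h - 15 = (h - 3)*(h^2 - 6*h + 5) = (h - 3)*(h - 1)*(h - 5)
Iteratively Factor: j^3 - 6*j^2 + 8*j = (j - 2)*(j^2 - 4*j) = j*(j - 2)*(j - 4)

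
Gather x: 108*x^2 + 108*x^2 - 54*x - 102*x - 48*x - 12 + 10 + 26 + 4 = 216*x^2 - 204*x + 28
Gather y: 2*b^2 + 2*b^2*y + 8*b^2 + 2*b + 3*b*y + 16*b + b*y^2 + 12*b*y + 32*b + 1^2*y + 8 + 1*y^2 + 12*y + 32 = 10*b^2 + 50*b + y^2*(b + 1) + y*(2*b^2 + 15*b + 13) + 40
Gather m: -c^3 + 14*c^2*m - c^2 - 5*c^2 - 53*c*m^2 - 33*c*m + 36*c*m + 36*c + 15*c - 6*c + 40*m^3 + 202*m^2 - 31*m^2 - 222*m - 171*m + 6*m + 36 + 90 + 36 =-c^3 - 6*c^2 + 45*c + 40*m^3 + m^2*(171 - 53*c) + m*(14*c^2 + 3*c - 387) + 162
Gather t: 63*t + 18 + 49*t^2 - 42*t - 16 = 49*t^2 + 21*t + 2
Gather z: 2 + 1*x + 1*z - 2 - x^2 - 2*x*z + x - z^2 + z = -x^2 + 2*x - z^2 + z*(2 - 2*x)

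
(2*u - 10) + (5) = 2*u - 5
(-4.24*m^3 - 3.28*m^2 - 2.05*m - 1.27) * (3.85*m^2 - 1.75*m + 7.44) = -16.324*m^5 - 5.208*m^4 - 33.6981*m^3 - 25.7052*m^2 - 13.0295*m - 9.4488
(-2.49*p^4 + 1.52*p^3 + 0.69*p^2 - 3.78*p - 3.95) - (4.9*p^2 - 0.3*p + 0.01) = -2.49*p^4 + 1.52*p^3 - 4.21*p^2 - 3.48*p - 3.96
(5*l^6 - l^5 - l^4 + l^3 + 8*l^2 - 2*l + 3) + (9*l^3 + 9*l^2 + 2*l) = 5*l^6 - l^5 - l^4 + 10*l^3 + 17*l^2 + 3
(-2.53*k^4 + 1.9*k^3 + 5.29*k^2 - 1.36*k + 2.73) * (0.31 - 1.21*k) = 3.0613*k^5 - 3.0833*k^4 - 5.8119*k^3 + 3.2855*k^2 - 3.7249*k + 0.8463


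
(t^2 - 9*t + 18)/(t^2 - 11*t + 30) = (t - 3)/(t - 5)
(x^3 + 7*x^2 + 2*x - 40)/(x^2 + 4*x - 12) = (x^2 + 9*x + 20)/(x + 6)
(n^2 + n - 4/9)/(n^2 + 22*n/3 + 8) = (n - 1/3)/(n + 6)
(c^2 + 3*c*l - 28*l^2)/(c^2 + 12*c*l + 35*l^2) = (c - 4*l)/(c + 5*l)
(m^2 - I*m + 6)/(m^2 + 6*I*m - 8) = (m - 3*I)/(m + 4*I)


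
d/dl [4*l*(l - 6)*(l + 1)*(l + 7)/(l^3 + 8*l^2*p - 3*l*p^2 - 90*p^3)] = 4*(-l*(l - 6)*(l + 1)*(l + 7)*(3*l^2 + 16*l*p - 3*p^2) + (l^3 + 8*l^2*p - 3*l*p^2 - 90*p^3)*(l*(l - 6)*(l + 1) + l*(l - 6)*(l + 7) + l*(l + 1)*(l + 7) + (l - 6)*(l + 1)*(l + 7)))/(l^3 + 8*l^2*p - 3*l*p^2 - 90*p^3)^2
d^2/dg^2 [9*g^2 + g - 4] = 18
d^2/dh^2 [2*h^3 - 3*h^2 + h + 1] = 12*h - 6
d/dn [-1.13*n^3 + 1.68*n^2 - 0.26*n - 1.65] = -3.39*n^2 + 3.36*n - 0.26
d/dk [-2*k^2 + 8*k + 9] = 8 - 4*k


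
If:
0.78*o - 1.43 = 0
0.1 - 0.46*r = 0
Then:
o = 1.83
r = 0.22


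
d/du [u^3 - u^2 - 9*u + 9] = 3*u^2 - 2*u - 9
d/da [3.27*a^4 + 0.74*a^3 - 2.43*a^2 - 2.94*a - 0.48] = 13.08*a^3 + 2.22*a^2 - 4.86*a - 2.94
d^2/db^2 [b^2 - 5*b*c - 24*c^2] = 2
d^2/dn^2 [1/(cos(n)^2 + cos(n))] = (-(1 - cos(2*n))^2 + 15*cos(n)/4 - 3*cos(2*n)/2 - 3*cos(3*n)/4 + 9/2)/((cos(n) + 1)^3*cos(n)^3)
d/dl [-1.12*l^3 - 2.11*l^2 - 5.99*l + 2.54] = -3.36*l^2 - 4.22*l - 5.99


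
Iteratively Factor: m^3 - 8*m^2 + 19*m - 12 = (m - 3)*(m^2 - 5*m + 4) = (m - 3)*(m - 1)*(m - 4)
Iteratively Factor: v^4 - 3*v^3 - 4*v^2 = (v - 4)*(v^3 + v^2) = v*(v - 4)*(v^2 + v) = v*(v - 4)*(v + 1)*(v)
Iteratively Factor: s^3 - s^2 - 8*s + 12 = (s + 3)*(s^2 - 4*s + 4) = (s - 2)*(s + 3)*(s - 2)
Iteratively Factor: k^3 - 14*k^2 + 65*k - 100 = (k - 5)*(k^2 - 9*k + 20) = (k - 5)^2*(k - 4)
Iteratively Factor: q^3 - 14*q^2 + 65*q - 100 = (q - 5)*(q^2 - 9*q + 20) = (q - 5)^2*(q - 4)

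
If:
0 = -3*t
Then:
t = 0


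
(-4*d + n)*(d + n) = -4*d^2 - 3*d*n + n^2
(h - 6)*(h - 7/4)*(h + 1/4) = h^3 - 15*h^2/2 + 137*h/16 + 21/8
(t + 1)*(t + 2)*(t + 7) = t^3 + 10*t^2 + 23*t + 14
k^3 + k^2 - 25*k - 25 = (k - 5)*(k + 1)*(k + 5)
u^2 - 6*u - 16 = (u - 8)*(u + 2)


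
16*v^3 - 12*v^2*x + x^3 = (-2*v + x)^2*(4*v + x)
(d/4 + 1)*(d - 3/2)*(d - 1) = d^3/4 + 3*d^2/8 - 17*d/8 + 3/2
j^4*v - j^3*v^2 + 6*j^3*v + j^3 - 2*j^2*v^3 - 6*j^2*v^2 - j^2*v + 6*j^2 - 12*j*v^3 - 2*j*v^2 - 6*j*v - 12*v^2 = (j + 6)*(j - 2*v)*(j + v)*(j*v + 1)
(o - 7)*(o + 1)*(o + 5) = o^3 - o^2 - 37*o - 35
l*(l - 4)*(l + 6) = l^3 + 2*l^2 - 24*l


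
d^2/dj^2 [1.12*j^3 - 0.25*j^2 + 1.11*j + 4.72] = 6.72*j - 0.5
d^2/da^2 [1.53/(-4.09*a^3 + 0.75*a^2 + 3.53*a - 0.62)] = ((37.5462*a - 2.295)*(4.09*a^3 - 0.75*a^2 - 3.53*a + 0.62) - 1.53*(-24.54*a^2 + 3.0*a + 7.06)*(-12.27*a^2 + 1.5*a + 3.53))/(4.09*a^3 - 0.75*a^2 - 3.53*a + 0.62)^3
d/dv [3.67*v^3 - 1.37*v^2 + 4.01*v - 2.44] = 11.01*v^2 - 2.74*v + 4.01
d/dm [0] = 0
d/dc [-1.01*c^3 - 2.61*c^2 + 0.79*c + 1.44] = -3.03*c^2 - 5.22*c + 0.79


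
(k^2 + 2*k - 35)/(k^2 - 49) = (k - 5)/(k - 7)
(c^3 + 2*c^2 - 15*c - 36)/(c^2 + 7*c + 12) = (c^2 - c - 12)/(c + 4)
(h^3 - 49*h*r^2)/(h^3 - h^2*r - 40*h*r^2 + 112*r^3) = h*(h - 7*r)/(h^2 - 8*h*r + 16*r^2)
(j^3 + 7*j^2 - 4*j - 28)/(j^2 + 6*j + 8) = (j^2 + 5*j - 14)/(j + 4)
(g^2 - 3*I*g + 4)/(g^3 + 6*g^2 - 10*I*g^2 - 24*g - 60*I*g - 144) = (g + I)/(g^2 + 6*g*(1 - I) - 36*I)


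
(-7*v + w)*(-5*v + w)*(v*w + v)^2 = 35*v^4*w^2 + 70*v^4*w + 35*v^4 - 12*v^3*w^3 - 24*v^3*w^2 - 12*v^3*w + v^2*w^4 + 2*v^2*w^3 + v^2*w^2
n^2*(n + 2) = n^3 + 2*n^2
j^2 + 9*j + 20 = (j + 4)*(j + 5)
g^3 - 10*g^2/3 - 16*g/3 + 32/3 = (g - 4)*(g - 4/3)*(g + 2)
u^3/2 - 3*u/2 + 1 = (u/2 + 1)*(u - 1)^2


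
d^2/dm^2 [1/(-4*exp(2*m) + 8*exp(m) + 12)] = (4*(1 - exp(m))^2*exp(m) + (2*exp(m) - 1)*(-exp(2*m) + 2*exp(m) + 3))*exp(m)/(2*(-exp(2*m) + 2*exp(m) + 3)^3)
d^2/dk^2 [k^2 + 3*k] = 2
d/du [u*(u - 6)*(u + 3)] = 3*u^2 - 6*u - 18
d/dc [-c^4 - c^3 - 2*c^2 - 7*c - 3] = -4*c^3 - 3*c^2 - 4*c - 7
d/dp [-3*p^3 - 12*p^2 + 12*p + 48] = -9*p^2 - 24*p + 12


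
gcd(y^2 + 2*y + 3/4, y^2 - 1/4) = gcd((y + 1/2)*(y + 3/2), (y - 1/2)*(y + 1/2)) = y + 1/2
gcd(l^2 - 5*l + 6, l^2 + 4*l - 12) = l - 2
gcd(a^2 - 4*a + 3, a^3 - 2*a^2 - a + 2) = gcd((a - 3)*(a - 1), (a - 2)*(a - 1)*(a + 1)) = a - 1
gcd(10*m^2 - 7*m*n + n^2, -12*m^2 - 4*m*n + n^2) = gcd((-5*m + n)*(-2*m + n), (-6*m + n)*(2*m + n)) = 1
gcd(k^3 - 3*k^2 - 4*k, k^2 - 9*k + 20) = k - 4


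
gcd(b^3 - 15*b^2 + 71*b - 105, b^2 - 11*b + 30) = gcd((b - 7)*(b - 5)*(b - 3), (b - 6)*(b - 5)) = b - 5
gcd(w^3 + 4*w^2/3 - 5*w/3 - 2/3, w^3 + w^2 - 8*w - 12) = w + 2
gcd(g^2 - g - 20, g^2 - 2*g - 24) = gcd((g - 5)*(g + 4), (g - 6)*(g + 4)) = g + 4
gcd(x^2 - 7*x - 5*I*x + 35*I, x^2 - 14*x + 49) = x - 7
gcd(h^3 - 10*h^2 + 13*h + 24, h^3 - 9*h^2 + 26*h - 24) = h - 3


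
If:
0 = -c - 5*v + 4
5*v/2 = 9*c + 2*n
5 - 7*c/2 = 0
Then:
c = 10/7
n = -81/14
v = 18/35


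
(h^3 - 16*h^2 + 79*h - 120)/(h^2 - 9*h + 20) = (h^2 - 11*h + 24)/(h - 4)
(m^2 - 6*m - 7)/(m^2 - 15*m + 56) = (m + 1)/(m - 8)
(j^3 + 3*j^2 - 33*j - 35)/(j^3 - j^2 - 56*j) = (j^2 - 4*j - 5)/(j*(j - 8))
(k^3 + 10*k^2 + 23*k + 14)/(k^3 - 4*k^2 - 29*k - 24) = (k^2 + 9*k + 14)/(k^2 - 5*k - 24)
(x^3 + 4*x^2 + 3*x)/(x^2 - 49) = x*(x^2 + 4*x + 3)/(x^2 - 49)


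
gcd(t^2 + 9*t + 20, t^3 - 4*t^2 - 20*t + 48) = t + 4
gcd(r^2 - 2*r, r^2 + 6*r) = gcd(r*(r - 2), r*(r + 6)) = r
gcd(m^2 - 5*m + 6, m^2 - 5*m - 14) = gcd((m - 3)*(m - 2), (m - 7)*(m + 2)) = 1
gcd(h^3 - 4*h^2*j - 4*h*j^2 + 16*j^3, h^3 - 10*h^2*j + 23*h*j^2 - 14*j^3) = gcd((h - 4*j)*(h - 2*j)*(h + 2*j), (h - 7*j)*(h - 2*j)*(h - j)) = h - 2*j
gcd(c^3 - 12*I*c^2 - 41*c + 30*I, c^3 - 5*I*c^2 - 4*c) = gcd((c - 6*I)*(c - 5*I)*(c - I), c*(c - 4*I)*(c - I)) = c - I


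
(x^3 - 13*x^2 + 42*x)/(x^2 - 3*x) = (x^2 - 13*x + 42)/(x - 3)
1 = 1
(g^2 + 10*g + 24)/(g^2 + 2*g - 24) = (g + 4)/(g - 4)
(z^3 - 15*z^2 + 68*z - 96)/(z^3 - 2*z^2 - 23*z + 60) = (z - 8)/(z + 5)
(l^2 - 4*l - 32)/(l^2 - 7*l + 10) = (l^2 - 4*l - 32)/(l^2 - 7*l + 10)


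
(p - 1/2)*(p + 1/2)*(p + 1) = p^3 + p^2 - p/4 - 1/4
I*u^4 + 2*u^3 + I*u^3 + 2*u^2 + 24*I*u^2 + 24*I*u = u*(u - 6*I)*(u + 4*I)*(I*u + I)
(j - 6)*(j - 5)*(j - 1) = j^3 - 12*j^2 + 41*j - 30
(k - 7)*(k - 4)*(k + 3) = k^3 - 8*k^2 - 5*k + 84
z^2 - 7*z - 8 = (z - 8)*(z + 1)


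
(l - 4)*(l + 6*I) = l^2 - 4*l + 6*I*l - 24*I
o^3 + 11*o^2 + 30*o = o*(o + 5)*(o + 6)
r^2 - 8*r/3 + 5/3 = (r - 5/3)*(r - 1)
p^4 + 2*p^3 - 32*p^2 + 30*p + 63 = (p - 3)^2*(p + 1)*(p + 7)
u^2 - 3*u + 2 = (u - 2)*(u - 1)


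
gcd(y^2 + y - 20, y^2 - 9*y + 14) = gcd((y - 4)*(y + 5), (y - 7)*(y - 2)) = 1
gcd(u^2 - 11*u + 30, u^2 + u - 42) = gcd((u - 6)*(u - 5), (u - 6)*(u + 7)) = u - 6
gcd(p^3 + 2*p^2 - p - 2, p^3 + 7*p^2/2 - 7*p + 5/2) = p - 1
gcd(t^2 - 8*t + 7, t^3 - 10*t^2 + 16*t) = 1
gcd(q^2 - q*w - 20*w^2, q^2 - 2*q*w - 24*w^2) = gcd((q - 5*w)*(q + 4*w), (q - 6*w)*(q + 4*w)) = q + 4*w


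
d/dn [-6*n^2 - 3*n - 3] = -12*n - 3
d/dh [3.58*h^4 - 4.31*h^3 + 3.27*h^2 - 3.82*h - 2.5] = 14.32*h^3 - 12.93*h^2 + 6.54*h - 3.82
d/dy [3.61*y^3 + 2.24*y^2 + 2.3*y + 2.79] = 10.83*y^2 + 4.48*y + 2.3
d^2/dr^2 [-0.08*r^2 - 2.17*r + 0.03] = -0.160000000000000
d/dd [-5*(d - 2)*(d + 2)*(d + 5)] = -15*d^2 - 50*d + 20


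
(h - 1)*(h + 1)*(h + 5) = h^3 + 5*h^2 - h - 5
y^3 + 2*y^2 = y^2*(y + 2)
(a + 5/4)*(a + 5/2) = a^2 + 15*a/4 + 25/8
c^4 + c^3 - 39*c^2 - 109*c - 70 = (c - 7)*(c + 1)*(c + 2)*(c + 5)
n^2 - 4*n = n*(n - 4)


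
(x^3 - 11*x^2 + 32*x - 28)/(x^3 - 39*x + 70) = (x^2 - 9*x + 14)/(x^2 + 2*x - 35)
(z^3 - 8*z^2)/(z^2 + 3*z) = z*(z - 8)/(z + 3)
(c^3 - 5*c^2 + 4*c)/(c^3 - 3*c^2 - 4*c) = (c - 1)/(c + 1)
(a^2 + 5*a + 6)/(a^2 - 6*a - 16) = (a + 3)/(a - 8)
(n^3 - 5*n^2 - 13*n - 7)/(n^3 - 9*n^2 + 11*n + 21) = (n + 1)/(n - 3)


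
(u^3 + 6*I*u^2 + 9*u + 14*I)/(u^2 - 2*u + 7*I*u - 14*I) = (u^2 - I*u + 2)/(u - 2)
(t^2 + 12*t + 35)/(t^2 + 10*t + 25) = (t + 7)/(t + 5)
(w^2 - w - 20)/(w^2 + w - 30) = (w + 4)/(w + 6)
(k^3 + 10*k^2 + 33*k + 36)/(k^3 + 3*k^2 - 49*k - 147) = (k^2 + 7*k + 12)/(k^2 - 49)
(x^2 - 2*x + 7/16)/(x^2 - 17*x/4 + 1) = (x - 7/4)/(x - 4)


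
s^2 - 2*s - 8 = (s - 4)*(s + 2)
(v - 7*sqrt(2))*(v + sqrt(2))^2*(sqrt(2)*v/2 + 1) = sqrt(2)*v^4/2 - 4*v^3 - 18*sqrt(2)*v^2 - 40*v - 14*sqrt(2)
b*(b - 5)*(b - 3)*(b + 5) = b^4 - 3*b^3 - 25*b^2 + 75*b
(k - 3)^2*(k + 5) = k^3 - k^2 - 21*k + 45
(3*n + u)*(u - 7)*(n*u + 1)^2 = 3*n^3*u^3 - 21*n^3*u^2 + n^2*u^4 - 7*n^2*u^3 + 6*n^2*u^2 - 42*n^2*u + 2*n*u^3 - 14*n*u^2 + 3*n*u - 21*n + u^2 - 7*u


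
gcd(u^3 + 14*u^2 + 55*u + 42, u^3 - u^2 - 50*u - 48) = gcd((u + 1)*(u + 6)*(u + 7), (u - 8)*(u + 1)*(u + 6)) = u^2 + 7*u + 6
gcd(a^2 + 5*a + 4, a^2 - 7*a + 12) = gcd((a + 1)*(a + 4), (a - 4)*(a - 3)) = 1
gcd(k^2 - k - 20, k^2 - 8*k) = 1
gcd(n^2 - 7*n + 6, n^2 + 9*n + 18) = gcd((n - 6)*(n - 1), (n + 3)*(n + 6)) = 1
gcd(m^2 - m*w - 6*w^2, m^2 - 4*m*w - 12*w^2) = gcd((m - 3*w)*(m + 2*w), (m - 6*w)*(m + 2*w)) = m + 2*w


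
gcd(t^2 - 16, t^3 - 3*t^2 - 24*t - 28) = 1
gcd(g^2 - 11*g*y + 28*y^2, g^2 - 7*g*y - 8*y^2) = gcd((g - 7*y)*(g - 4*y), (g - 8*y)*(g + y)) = 1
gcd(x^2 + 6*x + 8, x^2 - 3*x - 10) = x + 2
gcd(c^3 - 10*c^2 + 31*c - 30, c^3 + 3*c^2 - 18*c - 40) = 1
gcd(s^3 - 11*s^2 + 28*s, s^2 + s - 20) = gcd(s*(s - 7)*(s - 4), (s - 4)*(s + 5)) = s - 4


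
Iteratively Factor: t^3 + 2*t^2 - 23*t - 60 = (t + 3)*(t^2 - t - 20) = (t + 3)*(t + 4)*(t - 5)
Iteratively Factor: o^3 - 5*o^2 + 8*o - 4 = (o - 2)*(o^2 - 3*o + 2) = (o - 2)^2*(o - 1)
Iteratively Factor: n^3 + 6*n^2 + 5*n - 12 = (n - 1)*(n^2 + 7*n + 12) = (n - 1)*(n + 3)*(n + 4)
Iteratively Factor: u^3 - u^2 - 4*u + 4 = (u - 1)*(u^2 - 4) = (u - 2)*(u - 1)*(u + 2)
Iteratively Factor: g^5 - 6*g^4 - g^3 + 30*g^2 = (g - 3)*(g^4 - 3*g^3 - 10*g^2) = g*(g - 3)*(g^3 - 3*g^2 - 10*g) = g^2*(g - 3)*(g^2 - 3*g - 10) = g^2*(g - 5)*(g - 3)*(g + 2)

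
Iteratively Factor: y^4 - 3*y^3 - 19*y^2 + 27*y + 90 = (y + 2)*(y^3 - 5*y^2 - 9*y + 45) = (y + 2)*(y + 3)*(y^2 - 8*y + 15) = (y - 5)*(y + 2)*(y + 3)*(y - 3)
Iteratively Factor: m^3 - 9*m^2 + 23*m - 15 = (m - 1)*(m^2 - 8*m + 15) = (m - 5)*(m - 1)*(m - 3)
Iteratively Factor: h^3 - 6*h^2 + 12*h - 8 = (h - 2)*(h^2 - 4*h + 4) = (h - 2)^2*(h - 2)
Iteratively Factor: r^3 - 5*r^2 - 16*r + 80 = (r - 4)*(r^2 - r - 20) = (r - 4)*(r + 4)*(r - 5)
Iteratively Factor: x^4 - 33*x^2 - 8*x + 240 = (x + 4)*(x^3 - 4*x^2 - 17*x + 60) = (x + 4)^2*(x^2 - 8*x + 15) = (x - 5)*(x + 4)^2*(x - 3)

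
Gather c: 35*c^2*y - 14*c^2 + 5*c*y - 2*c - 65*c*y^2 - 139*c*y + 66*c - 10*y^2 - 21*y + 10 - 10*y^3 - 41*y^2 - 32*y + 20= c^2*(35*y - 14) + c*(-65*y^2 - 134*y + 64) - 10*y^3 - 51*y^2 - 53*y + 30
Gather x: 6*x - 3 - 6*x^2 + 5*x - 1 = -6*x^2 + 11*x - 4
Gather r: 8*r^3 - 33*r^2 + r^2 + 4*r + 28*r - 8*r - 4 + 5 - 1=8*r^3 - 32*r^2 + 24*r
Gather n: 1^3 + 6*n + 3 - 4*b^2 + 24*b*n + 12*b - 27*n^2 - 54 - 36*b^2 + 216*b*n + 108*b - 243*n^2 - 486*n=-40*b^2 + 120*b - 270*n^2 + n*(240*b - 480) - 50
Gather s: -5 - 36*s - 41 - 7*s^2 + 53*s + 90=-7*s^2 + 17*s + 44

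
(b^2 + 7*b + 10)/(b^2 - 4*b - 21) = (b^2 + 7*b + 10)/(b^2 - 4*b - 21)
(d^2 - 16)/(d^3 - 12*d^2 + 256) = (d - 4)/(d^2 - 16*d + 64)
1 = 1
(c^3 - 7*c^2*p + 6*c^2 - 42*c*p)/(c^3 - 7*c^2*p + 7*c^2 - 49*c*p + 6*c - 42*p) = c/(c + 1)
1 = 1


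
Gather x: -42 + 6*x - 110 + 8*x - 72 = 14*x - 224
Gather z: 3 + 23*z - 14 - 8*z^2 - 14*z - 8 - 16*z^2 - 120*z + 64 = -24*z^2 - 111*z + 45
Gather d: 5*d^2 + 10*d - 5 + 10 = 5*d^2 + 10*d + 5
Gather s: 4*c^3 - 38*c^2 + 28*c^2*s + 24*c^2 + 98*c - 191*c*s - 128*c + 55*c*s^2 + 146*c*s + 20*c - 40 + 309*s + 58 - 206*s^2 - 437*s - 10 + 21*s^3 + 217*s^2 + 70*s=4*c^3 - 14*c^2 - 10*c + 21*s^3 + s^2*(55*c + 11) + s*(28*c^2 - 45*c - 58) + 8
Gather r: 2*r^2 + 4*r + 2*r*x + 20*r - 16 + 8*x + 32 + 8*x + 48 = 2*r^2 + r*(2*x + 24) + 16*x + 64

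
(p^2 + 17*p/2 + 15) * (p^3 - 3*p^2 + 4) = p^5 + 11*p^4/2 - 21*p^3/2 - 41*p^2 + 34*p + 60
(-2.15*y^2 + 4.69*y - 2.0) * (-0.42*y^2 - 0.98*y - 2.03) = 0.903*y^4 + 0.1372*y^3 + 0.608299999999999*y^2 - 7.5607*y + 4.06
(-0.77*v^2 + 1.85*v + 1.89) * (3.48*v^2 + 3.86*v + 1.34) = -2.6796*v^4 + 3.4658*v^3 + 12.6864*v^2 + 9.7744*v + 2.5326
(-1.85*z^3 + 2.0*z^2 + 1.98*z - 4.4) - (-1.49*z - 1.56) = -1.85*z^3 + 2.0*z^2 + 3.47*z - 2.84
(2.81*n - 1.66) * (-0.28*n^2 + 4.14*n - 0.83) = -0.7868*n^3 + 12.0982*n^2 - 9.2047*n + 1.3778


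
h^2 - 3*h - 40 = (h - 8)*(h + 5)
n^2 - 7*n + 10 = (n - 5)*(n - 2)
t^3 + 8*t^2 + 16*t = t*(t + 4)^2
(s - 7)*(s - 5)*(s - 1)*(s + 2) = s^4 - 11*s^3 + 21*s^2 + 59*s - 70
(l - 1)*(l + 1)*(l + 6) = l^3 + 6*l^2 - l - 6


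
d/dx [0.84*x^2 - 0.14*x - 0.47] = 1.68*x - 0.14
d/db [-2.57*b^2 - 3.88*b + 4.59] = -5.14*b - 3.88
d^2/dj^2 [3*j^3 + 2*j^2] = 18*j + 4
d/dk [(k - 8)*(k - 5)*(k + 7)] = 3*k^2 - 12*k - 51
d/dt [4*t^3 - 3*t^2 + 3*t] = 12*t^2 - 6*t + 3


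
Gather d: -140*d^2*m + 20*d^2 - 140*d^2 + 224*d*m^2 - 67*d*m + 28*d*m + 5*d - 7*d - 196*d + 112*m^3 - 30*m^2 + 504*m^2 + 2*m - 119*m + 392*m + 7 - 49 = d^2*(-140*m - 120) + d*(224*m^2 - 39*m - 198) + 112*m^3 + 474*m^2 + 275*m - 42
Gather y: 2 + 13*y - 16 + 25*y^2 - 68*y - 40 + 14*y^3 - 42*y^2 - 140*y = 14*y^3 - 17*y^2 - 195*y - 54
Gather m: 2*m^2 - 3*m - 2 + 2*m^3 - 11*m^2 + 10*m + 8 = 2*m^3 - 9*m^2 + 7*m + 6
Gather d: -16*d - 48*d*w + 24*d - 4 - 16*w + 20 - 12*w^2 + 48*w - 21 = d*(8 - 48*w) - 12*w^2 + 32*w - 5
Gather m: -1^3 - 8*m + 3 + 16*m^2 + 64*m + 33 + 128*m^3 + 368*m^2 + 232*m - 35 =128*m^3 + 384*m^2 + 288*m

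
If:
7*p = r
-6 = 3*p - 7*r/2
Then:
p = 12/43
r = 84/43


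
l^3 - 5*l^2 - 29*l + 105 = (l - 7)*(l - 3)*(l + 5)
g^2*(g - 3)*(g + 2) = g^4 - g^3 - 6*g^2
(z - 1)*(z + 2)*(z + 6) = z^3 + 7*z^2 + 4*z - 12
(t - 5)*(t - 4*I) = t^2 - 5*t - 4*I*t + 20*I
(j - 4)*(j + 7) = j^2 + 3*j - 28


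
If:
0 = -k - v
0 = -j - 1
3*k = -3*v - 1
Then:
No Solution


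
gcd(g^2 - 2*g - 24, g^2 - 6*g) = g - 6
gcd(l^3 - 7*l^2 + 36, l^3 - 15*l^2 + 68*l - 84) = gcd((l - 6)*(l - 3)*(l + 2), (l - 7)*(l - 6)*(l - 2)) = l - 6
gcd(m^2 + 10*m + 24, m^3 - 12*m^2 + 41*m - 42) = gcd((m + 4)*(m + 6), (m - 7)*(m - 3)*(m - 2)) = 1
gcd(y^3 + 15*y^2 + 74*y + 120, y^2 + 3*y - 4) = y + 4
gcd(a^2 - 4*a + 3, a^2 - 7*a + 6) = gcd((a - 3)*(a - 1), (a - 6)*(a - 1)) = a - 1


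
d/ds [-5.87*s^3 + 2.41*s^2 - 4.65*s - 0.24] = -17.61*s^2 + 4.82*s - 4.65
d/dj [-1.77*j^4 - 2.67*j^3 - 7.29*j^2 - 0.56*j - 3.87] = -7.08*j^3 - 8.01*j^2 - 14.58*j - 0.56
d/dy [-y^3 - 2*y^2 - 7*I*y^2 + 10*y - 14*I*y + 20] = -3*y^2 - 4*y - 14*I*y + 10 - 14*I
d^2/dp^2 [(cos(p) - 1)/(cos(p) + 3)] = 4*(cos(p)^2 - 3*cos(p) - 2)/(cos(p) + 3)^3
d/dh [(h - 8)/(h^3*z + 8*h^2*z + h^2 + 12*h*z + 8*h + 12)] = (h^3*z + 8*h^2*z + h^2 + 12*h*z + 8*h - (h - 8)*(3*h^2*z + 16*h*z + 2*h + 12*z + 8) + 12)/(h^3*z + 8*h^2*z + h^2 + 12*h*z + 8*h + 12)^2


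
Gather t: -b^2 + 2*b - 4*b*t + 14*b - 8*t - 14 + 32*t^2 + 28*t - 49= -b^2 + 16*b + 32*t^2 + t*(20 - 4*b) - 63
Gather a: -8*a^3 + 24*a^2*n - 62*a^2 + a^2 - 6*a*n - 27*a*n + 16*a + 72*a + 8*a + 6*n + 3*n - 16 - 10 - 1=-8*a^3 + a^2*(24*n - 61) + a*(96 - 33*n) + 9*n - 27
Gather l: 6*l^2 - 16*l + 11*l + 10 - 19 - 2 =6*l^2 - 5*l - 11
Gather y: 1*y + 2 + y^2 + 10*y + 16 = y^2 + 11*y + 18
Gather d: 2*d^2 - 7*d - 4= 2*d^2 - 7*d - 4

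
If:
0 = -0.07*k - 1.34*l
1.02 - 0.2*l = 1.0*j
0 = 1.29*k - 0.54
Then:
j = 1.02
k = 0.42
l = -0.02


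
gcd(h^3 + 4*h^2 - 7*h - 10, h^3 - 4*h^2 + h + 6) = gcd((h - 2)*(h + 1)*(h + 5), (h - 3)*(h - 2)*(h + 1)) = h^2 - h - 2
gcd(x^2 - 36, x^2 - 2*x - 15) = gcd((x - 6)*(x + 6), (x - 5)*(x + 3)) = 1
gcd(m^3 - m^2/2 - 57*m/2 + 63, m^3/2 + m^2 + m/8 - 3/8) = 1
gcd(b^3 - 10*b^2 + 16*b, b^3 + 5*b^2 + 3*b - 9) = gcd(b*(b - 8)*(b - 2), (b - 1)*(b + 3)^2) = 1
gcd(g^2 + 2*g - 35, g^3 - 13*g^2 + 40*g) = g - 5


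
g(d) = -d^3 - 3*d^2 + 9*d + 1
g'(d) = -3*d^2 - 6*d + 9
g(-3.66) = -23.10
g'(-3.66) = -9.23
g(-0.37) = -2.69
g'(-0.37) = 10.81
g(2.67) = -15.39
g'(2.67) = -28.41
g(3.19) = -33.28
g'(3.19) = -40.67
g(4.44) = -105.71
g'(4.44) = -76.78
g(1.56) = 3.94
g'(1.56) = -7.66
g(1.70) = 2.72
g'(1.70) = -9.87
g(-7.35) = 169.85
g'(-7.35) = -108.97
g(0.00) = 1.00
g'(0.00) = 9.00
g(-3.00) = -26.00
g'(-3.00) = 0.00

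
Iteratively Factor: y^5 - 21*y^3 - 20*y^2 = (y - 5)*(y^4 + 5*y^3 + 4*y^2) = y*(y - 5)*(y^3 + 5*y^2 + 4*y) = y^2*(y - 5)*(y^2 + 5*y + 4) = y^2*(y - 5)*(y + 1)*(y + 4)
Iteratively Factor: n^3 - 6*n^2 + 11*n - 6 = (n - 3)*(n^2 - 3*n + 2) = (n - 3)*(n - 1)*(n - 2)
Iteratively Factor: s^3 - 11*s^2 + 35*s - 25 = (s - 1)*(s^2 - 10*s + 25) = (s - 5)*(s - 1)*(s - 5)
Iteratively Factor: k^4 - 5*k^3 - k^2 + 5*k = (k - 1)*(k^3 - 4*k^2 - 5*k) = (k - 5)*(k - 1)*(k^2 + k) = k*(k - 5)*(k - 1)*(k + 1)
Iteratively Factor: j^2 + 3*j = (j)*(j + 3)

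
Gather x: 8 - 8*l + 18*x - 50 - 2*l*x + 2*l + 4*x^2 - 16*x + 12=-6*l + 4*x^2 + x*(2 - 2*l) - 30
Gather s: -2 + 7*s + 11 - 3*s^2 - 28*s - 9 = -3*s^2 - 21*s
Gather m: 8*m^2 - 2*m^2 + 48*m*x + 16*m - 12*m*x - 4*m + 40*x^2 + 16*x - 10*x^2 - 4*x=6*m^2 + m*(36*x + 12) + 30*x^2 + 12*x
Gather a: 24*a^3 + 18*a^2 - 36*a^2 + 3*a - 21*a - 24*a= 24*a^3 - 18*a^2 - 42*a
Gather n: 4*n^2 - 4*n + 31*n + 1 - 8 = 4*n^2 + 27*n - 7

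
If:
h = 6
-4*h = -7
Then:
No Solution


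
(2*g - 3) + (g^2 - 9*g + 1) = g^2 - 7*g - 2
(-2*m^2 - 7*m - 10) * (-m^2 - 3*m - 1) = 2*m^4 + 13*m^3 + 33*m^2 + 37*m + 10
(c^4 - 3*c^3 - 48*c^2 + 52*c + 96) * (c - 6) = c^5 - 9*c^4 - 30*c^3 + 340*c^2 - 216*c - 576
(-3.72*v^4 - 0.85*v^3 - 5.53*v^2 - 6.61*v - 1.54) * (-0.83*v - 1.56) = 3.0876*v^5 + 6.5087*v^4 + 5.9159*v^3 + 14.1131*v^2 + 11.5898*v + 2.4024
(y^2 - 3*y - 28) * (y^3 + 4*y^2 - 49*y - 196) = y^5 + y^4 - 89*y^3 - 161*y^2 + 1960*y + 5488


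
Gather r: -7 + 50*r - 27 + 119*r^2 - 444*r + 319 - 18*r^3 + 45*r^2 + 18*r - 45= -18*r^3 + 164*r^2 - 376*r + 240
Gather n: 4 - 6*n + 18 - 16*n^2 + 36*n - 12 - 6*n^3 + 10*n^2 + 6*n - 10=-6*n^3 - 6*n^2 + 36*n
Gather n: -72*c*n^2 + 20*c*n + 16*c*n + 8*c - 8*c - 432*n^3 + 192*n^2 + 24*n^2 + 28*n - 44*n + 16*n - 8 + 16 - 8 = 36*c*n - 432*n^3 + n^2*(216 - 72*c)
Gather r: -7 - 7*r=-7*r - 7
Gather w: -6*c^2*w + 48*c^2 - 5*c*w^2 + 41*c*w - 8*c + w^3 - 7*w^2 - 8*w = 48*c^2 - 8*c + w^3 + w^2*(-5*c - 7) + w*(-6*c^2 + 41*c - 8)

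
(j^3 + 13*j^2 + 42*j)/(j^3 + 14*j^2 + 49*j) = (j + 6)/(j + 7)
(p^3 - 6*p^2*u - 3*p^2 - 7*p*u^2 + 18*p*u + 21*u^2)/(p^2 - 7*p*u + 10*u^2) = (p^3 - 6*p^2*u - 3*p^2 - 7*p*u^2 + 18*p*u + 21*u^2)/(p^2 - 7*p*u + 10*u^2)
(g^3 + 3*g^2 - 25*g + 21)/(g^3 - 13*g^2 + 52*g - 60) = (g^3 + 3*g^2 - 25*g + 21)/(g^3 - 13*g^2 + 52*g - 60)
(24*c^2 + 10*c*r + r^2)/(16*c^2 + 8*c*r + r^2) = (6*c + r)/(4*c + r)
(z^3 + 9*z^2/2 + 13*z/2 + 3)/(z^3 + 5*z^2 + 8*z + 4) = (z + 3/2)/(z + 2)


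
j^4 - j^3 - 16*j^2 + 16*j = j*(j - 4)*(j - 1)*(j + 4)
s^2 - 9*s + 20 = (s - 5)*(s - 4)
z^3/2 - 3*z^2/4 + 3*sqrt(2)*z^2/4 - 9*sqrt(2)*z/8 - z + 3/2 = (z/2 + sqrt(2))*(z - 3/2)*(z - sqrt(2)/2)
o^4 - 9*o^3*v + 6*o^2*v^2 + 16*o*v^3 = o*(o - 8*v)*(o - 2*v)*(o + v)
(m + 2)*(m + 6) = m^2 + 8*m + 12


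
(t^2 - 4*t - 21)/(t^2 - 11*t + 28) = (t + 3)/(t - 4)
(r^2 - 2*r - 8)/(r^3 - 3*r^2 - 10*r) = (r - 4)/(r*(r - 5))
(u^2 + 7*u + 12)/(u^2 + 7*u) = (u^2 + 7*u + 12)/(u*(u + 7))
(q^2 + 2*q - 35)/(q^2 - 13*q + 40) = (q + 7)/(q - 8)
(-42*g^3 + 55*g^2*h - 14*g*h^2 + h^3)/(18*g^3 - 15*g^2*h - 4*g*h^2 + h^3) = (-7*g + h)/(3*g + h)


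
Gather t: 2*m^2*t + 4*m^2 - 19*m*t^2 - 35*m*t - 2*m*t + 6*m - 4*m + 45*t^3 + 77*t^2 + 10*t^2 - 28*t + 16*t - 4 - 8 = 4*m^2 + 2*m + 45*t^3 + t^2*(87 - 19*m) + t*(2*m^2 - 37*m - 12) - 12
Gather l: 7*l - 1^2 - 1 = 7*l - 2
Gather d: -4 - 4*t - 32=-4*t - 36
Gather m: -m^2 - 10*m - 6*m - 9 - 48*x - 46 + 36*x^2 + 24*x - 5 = -m^2 - 16*m + 36*x^2 - 24*x - 60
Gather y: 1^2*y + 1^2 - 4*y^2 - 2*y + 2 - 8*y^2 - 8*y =-12*y^2 - 9*y + 3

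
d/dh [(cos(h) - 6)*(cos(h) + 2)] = 2*(2 - cos(h))*sin(h)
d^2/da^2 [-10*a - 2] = 0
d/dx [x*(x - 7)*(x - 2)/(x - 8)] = (2*x^3 - 33*x^2 + 144*x - 112)/(x^2 - 16*x + 64)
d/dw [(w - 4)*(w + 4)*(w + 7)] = 3*w^2 + 14*w - 16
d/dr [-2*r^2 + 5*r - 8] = 5 - 4*r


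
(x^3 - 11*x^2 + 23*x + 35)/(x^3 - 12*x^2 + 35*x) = (x + 1)/x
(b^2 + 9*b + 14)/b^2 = 1 + 9/b + 14/b^2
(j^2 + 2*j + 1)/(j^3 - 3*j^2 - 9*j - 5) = 1/(j - 5)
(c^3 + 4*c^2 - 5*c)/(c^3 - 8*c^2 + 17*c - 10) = c*(c + 5)/(c^2 - 7*c + 10)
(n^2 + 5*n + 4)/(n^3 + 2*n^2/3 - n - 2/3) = 3*(n + 4)/(3*n^2 - n - 2)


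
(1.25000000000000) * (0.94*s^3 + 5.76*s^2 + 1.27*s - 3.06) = 1.175*s^3 + 7.2*s^2 + 1.5875*s - 3.825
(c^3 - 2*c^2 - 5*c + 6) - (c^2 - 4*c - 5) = c^3 - 3*c^2 - c + 11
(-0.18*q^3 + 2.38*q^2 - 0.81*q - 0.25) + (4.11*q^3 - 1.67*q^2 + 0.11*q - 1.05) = 3.93*q^3 + 0.71*q^2 - 0.7*q - 1.3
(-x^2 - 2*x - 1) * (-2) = 2*x^2 + 4*x + 2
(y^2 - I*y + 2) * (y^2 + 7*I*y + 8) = y^4 + 6*I*y^3 + 17*y^2 + 6*I*y + 16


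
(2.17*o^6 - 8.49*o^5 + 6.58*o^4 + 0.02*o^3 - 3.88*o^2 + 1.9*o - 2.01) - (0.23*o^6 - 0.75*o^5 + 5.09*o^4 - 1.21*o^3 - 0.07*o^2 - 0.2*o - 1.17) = 1.94*o^6 - 7.74*o^5 + 1.49*o^4 + 1.23*o^3 - 3.81*o^2 + 2.1*o - 0.84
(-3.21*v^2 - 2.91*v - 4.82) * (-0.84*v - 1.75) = 2.6964*v^3 + 8.0619*v^2 + 9.1413*v + 8.435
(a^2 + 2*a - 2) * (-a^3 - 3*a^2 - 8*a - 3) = -a^5 - 5*a^4 - 12*a^3 - 13*a^2 + 10*a + 6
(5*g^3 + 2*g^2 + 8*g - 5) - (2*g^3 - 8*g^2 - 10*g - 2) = 3*g^3 + 10*g^2 + 18*g - 3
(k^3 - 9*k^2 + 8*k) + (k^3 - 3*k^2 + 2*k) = 2*k^3 - 12*k^2 + 10*k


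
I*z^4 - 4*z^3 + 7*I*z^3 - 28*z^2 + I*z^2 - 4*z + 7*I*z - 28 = (z + 7)*(z + I)*(z + 4*I)*(I*z + 1)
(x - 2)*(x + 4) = x^2 + 2*x - 8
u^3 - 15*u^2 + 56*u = u*(u - 8)*(u - 7)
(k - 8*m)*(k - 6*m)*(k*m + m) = k^3*m - 14*k^2*m^2 + k^2*m + 48*k*m^3 - 14*k*m^2 + 48*m^3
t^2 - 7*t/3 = t*(t - 7/3)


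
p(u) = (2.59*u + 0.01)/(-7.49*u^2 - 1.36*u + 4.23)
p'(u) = (2.59*u + 0.01)*(14.98*u + 1.36)/(-7.49*u^2 - 1.36*u + 4.23)^2 + 2.59/(-7.49*u^2 - 1.36*u + 4.23)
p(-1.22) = 0.60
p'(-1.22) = 1.43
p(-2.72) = 0.15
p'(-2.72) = 0.07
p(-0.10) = -0.06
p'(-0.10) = 0.61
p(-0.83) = -10.76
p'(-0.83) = 611.70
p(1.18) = -0.39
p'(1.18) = 0.63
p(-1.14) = 0.74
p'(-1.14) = 2.30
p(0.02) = 0.01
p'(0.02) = 0.62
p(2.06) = -0.18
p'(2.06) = 0.10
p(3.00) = -0.12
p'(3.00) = 0.04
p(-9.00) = 0.04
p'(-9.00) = 0.00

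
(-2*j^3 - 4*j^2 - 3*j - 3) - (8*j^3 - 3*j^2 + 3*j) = -10*j^3 - j^2 - 6*j - 3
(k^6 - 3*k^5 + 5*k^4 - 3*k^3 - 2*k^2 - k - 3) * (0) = 0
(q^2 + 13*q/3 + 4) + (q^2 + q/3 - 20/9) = 2*q^2 + 14*q/3 + 16/9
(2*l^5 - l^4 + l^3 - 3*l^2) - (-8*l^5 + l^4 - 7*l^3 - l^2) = 10*l^5 - 2*l^4 + 8*l^3 - 2*l^2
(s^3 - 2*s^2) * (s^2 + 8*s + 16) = s^5 + 6*s^4 - 32*s^2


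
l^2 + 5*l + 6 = (l + 2)*(l + 3)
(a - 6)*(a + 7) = a^2 + a - 42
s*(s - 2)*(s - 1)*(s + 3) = s^4 - 7*s^2 + 6*s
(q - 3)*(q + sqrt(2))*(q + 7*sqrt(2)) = q^3 - 3*q^2 + 8*sqrt(2)*q^2 - 24*sqrt(2)*q + 14*q - 42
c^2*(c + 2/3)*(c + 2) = c^4 + 8*c^3/3 + 4*c^2/3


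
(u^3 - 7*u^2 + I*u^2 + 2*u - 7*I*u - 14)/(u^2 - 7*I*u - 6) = (u^2 + u*(-7 + 2*I) - 14*I)/(u - 6*I)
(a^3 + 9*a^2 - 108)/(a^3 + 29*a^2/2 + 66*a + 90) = 2*(a - 3)/(2*a + 5)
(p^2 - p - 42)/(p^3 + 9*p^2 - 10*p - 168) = (p - 7)/(p^2 + 3*p - 28)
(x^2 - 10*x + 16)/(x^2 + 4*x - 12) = (x - 8)/(x + 6)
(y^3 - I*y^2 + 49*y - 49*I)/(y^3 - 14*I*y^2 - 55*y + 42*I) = (y + 7*I)/(y - 6*I)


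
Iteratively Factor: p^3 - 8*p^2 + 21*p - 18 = (p - 3)*(p^2 - 5*p + 6) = (p - 3)^2*(p - 2)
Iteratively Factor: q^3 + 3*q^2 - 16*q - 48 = (q + 3)*(q^2 - 16) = (q + 3)*(q + 4)*(q - 4)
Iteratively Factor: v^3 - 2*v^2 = (v)*(v^2 - 2*v) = v^2*(v - 2)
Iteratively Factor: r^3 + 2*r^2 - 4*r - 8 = (r + 2)*(r^2 - 4) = (r + 2)^2*(r - 2)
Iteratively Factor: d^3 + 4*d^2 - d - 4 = (d + 1)*(d^2 + 3*d - 4) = (d - 1)*(d + 1)*(d + 4)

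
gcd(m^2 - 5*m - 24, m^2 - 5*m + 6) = 1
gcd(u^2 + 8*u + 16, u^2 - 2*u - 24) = u + 4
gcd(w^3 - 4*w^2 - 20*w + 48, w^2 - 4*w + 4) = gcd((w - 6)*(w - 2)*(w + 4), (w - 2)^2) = w - 2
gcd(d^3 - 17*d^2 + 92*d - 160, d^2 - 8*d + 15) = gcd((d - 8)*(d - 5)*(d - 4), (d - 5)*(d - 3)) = d - 5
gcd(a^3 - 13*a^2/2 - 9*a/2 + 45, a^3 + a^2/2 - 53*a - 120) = a + 5/2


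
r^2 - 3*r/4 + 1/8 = (r - 1/2)*(r - 1/4)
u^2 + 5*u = u*(u + 5)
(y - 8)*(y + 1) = y^2 - 7*y - 8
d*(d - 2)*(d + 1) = d^3 - d^2 - 2*d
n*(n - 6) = n^2 - 6*n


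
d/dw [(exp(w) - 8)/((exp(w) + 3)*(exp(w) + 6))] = (-exp(2*w) + 16*exp(w) + 90)*exp(w)/(exp(4*w) + 18*exp(3*w) + 117*exp(2*w) + 324*exp(w) + 324)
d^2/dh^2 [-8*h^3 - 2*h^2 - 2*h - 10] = -48*h - 4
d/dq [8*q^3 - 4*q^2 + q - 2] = 24*q^2 - 8*q + 1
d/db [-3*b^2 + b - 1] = 1 - 6*b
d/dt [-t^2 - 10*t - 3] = -2*t - 10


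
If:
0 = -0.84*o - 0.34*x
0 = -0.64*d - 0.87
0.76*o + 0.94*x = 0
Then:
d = -1.36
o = 0.00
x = 0.00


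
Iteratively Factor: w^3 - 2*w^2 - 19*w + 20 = (w + 4)*(w^2 - 6*w + 5) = (w - 5)*(w + 4)*(w - 1)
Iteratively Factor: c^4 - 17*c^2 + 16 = (c + 4)*(c^3 - 4*c^2 - c + 4) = (c - 1)*(c + 4)*(c^2 - 3*c - 4) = (c - 4)*(c - 1)*(c + 4)*(c + 1)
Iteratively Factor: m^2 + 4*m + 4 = (m + 2)*(m + 2)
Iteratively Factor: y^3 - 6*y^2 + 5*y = (y)*(y^2 - 6*y + 5) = y*(y - 1)*(y - 5)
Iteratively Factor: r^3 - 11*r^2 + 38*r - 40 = (r - 5)*(r^2 - 6*r + 8) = (r - 5)*(r - 4)*(r - 2)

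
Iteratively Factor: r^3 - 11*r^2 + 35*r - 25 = (r - 5)*(r^2 - 6*r + 5) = (r - 5)*(r - 1)*(r - 5)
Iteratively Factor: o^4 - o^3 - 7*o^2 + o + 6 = (o - 3)*(o^3 + 2*o^2 - o - 2) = (o - 3)*(o + 1)*(o^2 + o - 2) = (o - 3)*(o + 1)*(o + 2)*(o - 1)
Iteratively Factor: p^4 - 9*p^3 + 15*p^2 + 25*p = (p)*(p^3 - 9*p^2 + 15*p + 25) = p*(p - 5)*(p^2 - 4*p - 5) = p*(p - 5)*(p + 1)*(p - 5)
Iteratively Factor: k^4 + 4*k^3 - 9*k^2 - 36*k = (k + 4)*(k^3 - 9*k) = (k - 3)*(k + 4)*(k^2 + 3*k) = k*(k - 3)*(k + 4)*(k + 3)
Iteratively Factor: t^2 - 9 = (t - 3)*(t + 3)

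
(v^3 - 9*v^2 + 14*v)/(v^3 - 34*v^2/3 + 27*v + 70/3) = 3*v*(v - 2)/(3*v^2 - 13*v - 10)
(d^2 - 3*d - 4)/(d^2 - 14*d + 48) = (d^2 - 3*d - 4)/(d^2 - 14*d + 48)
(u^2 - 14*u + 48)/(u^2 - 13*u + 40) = (u - 6)/(u - 5)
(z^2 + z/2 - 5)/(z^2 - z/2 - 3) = (2*z + 5)/(2*z + 3)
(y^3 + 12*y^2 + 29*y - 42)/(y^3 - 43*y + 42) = (y + 6)/(y - 6)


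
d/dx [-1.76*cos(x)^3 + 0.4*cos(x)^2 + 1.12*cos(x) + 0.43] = (5.28*cos(x)^2 - 0.8*cos(x) - 1.12)*sin(x)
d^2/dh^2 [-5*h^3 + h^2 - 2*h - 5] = 2 - 30*h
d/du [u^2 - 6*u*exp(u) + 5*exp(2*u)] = -6*u*exp(u) + 2*u + 10*exp(2*u) - 6*exp(u)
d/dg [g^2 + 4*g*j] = 2*g + 4*j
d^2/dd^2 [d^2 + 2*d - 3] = 2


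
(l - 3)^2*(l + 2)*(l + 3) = l^4 - l^3 - 15*l^2 + 9*l + 54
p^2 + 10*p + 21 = (p + 3)*(p + 7)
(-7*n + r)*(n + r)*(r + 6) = -7*n^2*r - 42*n^2 - 6*n*r^2 - 36*n*r + r^3 + 6*r^2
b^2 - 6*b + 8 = (b - 4)*(b - 2)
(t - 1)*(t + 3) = t^2 + 2*t - 3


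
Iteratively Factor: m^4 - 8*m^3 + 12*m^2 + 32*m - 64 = (m - 4)*(m^3 - 4*m^2 - 4*m + 16) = (m - 4)*(m + 2)*(m^2 - 6*m + 8) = (m - 4)^2*(m + 2)*(m - 2)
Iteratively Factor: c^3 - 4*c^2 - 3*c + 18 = (c - 3)*(c^2 - c - 6) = (c - 3)^2*(c + 2)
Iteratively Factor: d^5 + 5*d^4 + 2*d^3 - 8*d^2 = (d - 1)*(d^4 + 6*d^3 + 8*d^2) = (d - 1)*(d + 4)*(d^3 + 2*d^2) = (d - 1)*(d + 2)*(d + 4)*(d^2) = d*(d - 1)*(d + 2)*(d + 4)*(d)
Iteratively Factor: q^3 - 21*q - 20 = (q + 1)*(q^2 - q - 20) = (q - 5)*(q + 1)*(q + 4)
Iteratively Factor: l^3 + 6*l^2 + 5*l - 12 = (l + 4)*(l^2 + 2*l - 3) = (l - 1)*(l + 4)*(l + 3)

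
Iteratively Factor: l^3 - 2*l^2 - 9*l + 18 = (l - 3)*(l^2 + l - 6) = (l - 3)*(l - 2)*(l + 3)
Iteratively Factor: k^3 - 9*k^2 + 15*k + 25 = (k - 5)*(k^2 - 4*k - 5) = (k - 5)*(k + 1)*(k - 5)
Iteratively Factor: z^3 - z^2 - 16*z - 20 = (z - 5)*(z^2 + 4*z + 4) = (z - 5)*(z + 2)*(z + 2)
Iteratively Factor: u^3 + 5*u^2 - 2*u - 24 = (u + 4)*(u^2 + u - 6) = (u - 2)*(u + 4)*(u + 3)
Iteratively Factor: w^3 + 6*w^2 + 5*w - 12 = (w - 1)*(w^2 + 7*w + 12) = (w - 1)*(w + 3)*(w + 4)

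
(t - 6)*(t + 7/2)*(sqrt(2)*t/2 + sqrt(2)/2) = sqrt(2)*t^3/2 - 3*sqrt(2)*t^2/4 - 47*sqrt(2)*t/4 - 21*sqrt(2)/2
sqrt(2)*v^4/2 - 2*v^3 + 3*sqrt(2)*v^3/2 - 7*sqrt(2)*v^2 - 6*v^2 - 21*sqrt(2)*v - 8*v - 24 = (v + 3)*(v - 4*sqrt(2))*(v + sqrt(2))*(sqrt(2)*v/2 + 1)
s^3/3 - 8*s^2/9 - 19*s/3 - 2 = (s/3 + 1)*(s - 6)*(s + 1/3)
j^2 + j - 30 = (j - 5)*(j + 6)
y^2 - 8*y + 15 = (y - 5)*(y - 3)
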